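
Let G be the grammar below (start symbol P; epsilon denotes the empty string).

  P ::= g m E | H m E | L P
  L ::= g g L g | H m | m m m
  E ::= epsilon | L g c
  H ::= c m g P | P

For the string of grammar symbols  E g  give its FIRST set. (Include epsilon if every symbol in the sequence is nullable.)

{ c, g, m }

Add FIRST(E)\{epsilon} = { c, g, m }; E is nullable, continue.
g is a terminal; add {g} and stop.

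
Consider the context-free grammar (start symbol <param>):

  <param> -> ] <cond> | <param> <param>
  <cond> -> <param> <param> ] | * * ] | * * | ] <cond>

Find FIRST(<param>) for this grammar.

<param> -> ] <cond> contributes {]}.
From <param> -> <param> <param>: add FIRST(<param>) = { ] }.
Union: FIRST(<param>) = { ] }.

{ ] }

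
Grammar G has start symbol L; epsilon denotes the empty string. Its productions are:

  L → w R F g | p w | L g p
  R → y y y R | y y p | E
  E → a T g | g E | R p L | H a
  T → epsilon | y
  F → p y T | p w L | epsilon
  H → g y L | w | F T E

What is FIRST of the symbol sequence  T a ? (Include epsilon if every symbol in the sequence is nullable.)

{ a, y }

Add FIRST(T)\{epsilon} = { y }; T is nullable, continue.
a is a terminal; add {a} and stop.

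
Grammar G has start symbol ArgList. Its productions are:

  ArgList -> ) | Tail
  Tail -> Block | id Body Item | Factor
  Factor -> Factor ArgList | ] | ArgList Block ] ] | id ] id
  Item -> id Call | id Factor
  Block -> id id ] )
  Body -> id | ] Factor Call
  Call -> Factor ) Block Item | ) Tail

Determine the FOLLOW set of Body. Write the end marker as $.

In Tail -> id Body Item: add FIRST(Item) = { id }.
Union: FOLLOW(Body) = { id }.

{ id }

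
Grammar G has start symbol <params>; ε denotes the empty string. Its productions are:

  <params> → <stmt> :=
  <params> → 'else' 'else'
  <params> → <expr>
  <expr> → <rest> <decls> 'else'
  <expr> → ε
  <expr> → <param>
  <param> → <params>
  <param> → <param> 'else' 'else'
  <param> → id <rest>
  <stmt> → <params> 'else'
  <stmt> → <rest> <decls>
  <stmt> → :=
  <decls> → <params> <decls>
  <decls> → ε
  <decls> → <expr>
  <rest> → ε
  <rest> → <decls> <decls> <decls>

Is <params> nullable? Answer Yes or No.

<params> → <expr> and each of <expr> is nullable, so <params> ⇒* ε.

Yes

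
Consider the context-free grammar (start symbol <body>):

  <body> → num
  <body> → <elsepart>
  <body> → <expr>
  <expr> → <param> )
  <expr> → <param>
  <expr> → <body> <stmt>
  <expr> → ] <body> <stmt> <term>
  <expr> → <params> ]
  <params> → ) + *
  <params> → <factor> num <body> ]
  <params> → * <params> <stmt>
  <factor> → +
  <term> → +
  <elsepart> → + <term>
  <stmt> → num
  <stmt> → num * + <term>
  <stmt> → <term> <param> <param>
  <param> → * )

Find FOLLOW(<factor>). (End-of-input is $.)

{ num }

In <params> → <factor> num <body> ]: add FIRST(num <body> ]) = { num }.
Union: FOLLOW(<factor>) = { num }.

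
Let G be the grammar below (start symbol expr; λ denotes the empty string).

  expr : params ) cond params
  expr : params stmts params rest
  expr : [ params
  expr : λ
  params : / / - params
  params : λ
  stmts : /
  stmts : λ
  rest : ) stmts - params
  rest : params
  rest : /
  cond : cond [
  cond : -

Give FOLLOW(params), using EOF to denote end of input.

{ EOF, ), / }

In expr : params ) cond params: add FIRST() cond params) = { ) }.
In expr : params ) cond params: params is at the end, add FOLLOW(expr) = { EOF }.
In expr : params stmts params rest: add FIRST(stmts params rest)\{λ} = { ), / }.
  Since stmts params rest is nullable, also add FOLLOW(expr) = { EOF }.
In expr : params stmts params rest: add FIRST(rest)\{λ} = { ), / }.
  Since rest is nullable, also add FOLLOW(expr) = { EOF }.
In expr : [ params: params is at the end, add FOLLOW(expr) = { EOF }.
In params : / / - params: params is at the end, add FOLLOW(params) = { EOF, ), / }.
In rest : ) stmts - params: params is at the end, add FOLLOW(rest) = { EOF }.
In rest : params: params is at the end, add FOLLOW(rest) = { EOF }.
Union: FOLLOW(params) = { EOF, ), / }.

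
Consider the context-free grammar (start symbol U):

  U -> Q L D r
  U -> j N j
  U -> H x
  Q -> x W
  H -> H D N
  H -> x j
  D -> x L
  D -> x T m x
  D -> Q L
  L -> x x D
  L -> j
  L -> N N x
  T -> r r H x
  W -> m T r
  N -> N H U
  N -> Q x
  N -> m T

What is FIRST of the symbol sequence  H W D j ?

Add FIRST(H) = { x }; H is not nullable, stop.

{ x }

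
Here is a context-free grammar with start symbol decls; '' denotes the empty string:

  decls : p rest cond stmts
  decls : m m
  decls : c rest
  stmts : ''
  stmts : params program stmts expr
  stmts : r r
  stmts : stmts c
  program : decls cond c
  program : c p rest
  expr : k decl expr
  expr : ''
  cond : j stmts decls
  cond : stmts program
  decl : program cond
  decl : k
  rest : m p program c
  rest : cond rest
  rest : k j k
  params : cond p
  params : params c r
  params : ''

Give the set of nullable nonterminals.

{ expr, params, stmts }

Directly nullable (have an ''-production): stmts, expr, params.
No other nonterminal has a production whose RHS symbols are all nullable.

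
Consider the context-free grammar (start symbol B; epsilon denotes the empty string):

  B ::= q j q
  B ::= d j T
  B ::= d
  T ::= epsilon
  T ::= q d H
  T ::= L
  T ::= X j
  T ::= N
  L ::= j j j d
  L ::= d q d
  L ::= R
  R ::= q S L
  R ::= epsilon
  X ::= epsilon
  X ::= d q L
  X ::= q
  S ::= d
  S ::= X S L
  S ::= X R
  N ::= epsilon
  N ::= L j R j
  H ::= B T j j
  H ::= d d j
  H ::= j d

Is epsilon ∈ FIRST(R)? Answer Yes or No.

Yes

R has an epsilon-production, so R ⇒ epsilon.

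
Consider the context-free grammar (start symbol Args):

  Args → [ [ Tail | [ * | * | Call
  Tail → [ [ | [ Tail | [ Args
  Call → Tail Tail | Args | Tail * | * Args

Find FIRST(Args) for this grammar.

{ *, [ }

Args → [ [ Tail contributes {[}.
Args → [ * contributes {[}.
Args → * contributes {*}.
From Args → Call: add FIRST(Call) = { *, [ }.
Union: FIRST(Args) = { *, [ }.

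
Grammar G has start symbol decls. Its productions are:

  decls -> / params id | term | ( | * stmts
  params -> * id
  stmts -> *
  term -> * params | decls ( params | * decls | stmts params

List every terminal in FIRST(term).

{ (, *, / }

term -> * params contributes {*}.
From term -> decls ( params: add FIRST(decls) = { (, *, / }.
term -> * decls contributes {*}.
From term -> stmts params: add FIRST(stmts) = { * }.
Union: FIRST(term) = { (, *, / }.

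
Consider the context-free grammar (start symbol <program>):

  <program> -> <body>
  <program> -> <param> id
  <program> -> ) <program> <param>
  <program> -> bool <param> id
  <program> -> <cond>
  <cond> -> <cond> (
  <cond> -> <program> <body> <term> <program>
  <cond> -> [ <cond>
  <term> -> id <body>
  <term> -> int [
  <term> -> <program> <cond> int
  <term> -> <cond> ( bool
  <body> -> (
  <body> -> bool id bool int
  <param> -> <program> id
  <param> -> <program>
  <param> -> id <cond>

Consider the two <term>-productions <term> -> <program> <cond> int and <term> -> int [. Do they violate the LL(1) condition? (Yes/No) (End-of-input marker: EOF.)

FIRST(<program> <cond> int) = { (, ), [, bool, id } and FIRST(int [) = { int }.
The FIRST sets are disjoint and neither alternative is nullable — no conflict.

No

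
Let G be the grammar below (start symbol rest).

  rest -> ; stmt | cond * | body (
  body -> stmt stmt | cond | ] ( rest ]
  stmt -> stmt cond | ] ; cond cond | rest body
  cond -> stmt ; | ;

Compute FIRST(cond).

{ ;, ] }

From cond -> stmt ;: add FIRST(stmt) = { ;, ] }.
cond -> ; contributes {;}.
Union: FIRST(cond) = { ;, ] }.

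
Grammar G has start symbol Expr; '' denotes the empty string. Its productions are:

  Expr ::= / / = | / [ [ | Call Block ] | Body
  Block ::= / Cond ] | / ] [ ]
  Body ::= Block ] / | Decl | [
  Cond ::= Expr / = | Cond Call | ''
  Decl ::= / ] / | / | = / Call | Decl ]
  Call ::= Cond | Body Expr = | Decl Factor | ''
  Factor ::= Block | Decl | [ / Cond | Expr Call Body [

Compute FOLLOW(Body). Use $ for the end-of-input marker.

{ $, /, =, [ }

In Expr ::= Body: Body is at the end, add FOLLOW(Expr) = { $, /, =, [ }.
In Call ::= Body Expr =: add FIRST(Expr =) = { /, =, [ }.
In Factor ::= Expr Call Body [: add FIRST([) = { [ }.
Union: FOLLOW(Body) = { $, /, =, [ }.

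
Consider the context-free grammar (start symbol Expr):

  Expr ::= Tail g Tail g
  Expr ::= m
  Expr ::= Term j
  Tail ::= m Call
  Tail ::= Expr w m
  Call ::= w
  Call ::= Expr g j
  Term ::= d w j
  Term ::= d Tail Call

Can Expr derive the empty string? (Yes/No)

No nonterminal in this grammar is nullable.
No production of Expr has an RHS whose symbols are all nullable, so Expr is not nullable.

No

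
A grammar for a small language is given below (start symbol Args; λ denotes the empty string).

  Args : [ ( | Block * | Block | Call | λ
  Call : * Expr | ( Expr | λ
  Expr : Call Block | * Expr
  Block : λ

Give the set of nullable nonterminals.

{ Args, Block, Call, Expr }

Directly nullable (have an λ-production): Args, Call, Block.
Expr : Call Block with every symbol nullable, so Expr is nullable.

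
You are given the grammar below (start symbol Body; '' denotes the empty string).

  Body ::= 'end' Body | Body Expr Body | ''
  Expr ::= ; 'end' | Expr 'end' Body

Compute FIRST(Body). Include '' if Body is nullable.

Body ::= 'end' Body contributes {'end'}.
From Body ::= Body Expr Body: Body nullable, take FIRST(Body) ∪ FIRST(Expr) = { 'end', ; }.
Body ::= '' contributes ''.
Union: FIRST(Body) = { 'end', ;, '' }.

{ 'end', ;, '' }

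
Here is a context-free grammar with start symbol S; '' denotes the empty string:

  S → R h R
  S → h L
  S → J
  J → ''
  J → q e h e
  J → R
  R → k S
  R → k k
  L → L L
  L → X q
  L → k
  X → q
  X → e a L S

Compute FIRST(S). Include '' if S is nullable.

From S → R h R: add FIRST(R) = { k }.
S → h L contributes {h}.
From S → J: add FIRST(J) = { k, q, '' } (including '' since J is nullable).
Union: FIRST(S) = { h, k, q, '' }.

{ h, k, q, '' }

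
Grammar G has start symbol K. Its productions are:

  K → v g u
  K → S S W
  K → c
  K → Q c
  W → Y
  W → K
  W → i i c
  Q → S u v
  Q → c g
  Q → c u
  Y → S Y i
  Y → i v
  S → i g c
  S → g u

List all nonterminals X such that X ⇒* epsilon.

{ } (none)

No nonterminal has an empty production or an RHS whose symbols are all nullable.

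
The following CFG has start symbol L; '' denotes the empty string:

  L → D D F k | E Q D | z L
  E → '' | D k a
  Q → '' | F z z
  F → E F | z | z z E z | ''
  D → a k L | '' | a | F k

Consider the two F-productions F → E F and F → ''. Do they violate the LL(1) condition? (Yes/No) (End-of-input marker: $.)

FIRST(E F) = { a, k, z, '' } and FIRST('') = { '' }.
Both alternatives are nullable, violating the LL(1) condition.

Yes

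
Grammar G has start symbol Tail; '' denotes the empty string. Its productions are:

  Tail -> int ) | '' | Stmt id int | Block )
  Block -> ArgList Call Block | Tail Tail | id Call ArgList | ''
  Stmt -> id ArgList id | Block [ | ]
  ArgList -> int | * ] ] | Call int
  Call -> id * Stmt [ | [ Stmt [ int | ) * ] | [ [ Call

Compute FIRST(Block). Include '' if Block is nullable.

From Block -> ArgList Call Block: add FIRST(ArgList) = { ), *, [, id, int }.
From Block -> Tail Tail: Tail, Tail nullable, take FIRST(Tail) ∪ FIRST(Tail) = { ), *, [, ], id, int }; also '' since the whole RHS is nullable.
Block -> id Call ArgList contributes {id}.
Block -> '' contributes ''.
Union: FIRST(Block) = { ), *, [, ], id, int, '' }.

{ ), *, [, ], id, int, '' }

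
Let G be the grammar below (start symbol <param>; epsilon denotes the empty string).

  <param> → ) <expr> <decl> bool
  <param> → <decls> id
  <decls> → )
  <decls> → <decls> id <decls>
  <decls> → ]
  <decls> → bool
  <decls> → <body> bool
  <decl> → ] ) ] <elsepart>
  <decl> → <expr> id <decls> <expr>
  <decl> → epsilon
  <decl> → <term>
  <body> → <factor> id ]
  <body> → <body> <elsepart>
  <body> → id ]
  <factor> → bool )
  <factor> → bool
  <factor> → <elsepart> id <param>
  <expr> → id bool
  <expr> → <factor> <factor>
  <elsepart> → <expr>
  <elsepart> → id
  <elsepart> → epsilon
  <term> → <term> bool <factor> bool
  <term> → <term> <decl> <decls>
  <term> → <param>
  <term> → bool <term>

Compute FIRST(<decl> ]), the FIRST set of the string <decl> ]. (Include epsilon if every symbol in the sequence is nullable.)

{ ), ], bool, id }

Add FIRST(<decl>)\{epsilon} = { ), ], bool, id }; <decl> is nullable, continue.
] is a terminal; add {]} and stop.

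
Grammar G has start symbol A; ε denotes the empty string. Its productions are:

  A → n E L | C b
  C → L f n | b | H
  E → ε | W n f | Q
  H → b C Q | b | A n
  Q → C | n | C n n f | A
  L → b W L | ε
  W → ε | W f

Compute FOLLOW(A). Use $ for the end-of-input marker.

{ $, b, f, n }

A is the start symbol, so $ ∈ FOLLOW(A).
In H → A n: add FIRST(n) = { n }.
In Q → A: A is at the end, add FOLLOW(Q) = { $, b, f, n }.
Union: FOLLOW(A) = { $, b, f, n }.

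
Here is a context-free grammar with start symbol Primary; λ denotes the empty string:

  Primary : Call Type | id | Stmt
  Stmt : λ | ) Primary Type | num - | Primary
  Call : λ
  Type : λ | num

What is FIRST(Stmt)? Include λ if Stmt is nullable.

Stmt : λ contributes λ.
Stmt : ) Primary Type contributes {)}.
Stmt : num - contributes {num}.
From Stmt : Primary: add FIRST(Primary) = { ), id, num, λ } (including λ since Primary is nullable).
Union: FIRST(Stmt) = { ), id, num, λ }.

{ ), id, num, λ }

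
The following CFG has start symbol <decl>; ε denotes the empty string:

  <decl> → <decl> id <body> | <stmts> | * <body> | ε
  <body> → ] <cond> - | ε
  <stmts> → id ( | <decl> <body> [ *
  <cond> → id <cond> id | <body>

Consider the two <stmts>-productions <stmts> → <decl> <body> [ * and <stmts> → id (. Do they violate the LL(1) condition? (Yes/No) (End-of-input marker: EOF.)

FIRST(<decl> <body> [ *) = { *, [, ], id } and FIRST(id () = { id }.
Both contain id, so the two alternatives are not disjoint — LL(1) conflict.

Yes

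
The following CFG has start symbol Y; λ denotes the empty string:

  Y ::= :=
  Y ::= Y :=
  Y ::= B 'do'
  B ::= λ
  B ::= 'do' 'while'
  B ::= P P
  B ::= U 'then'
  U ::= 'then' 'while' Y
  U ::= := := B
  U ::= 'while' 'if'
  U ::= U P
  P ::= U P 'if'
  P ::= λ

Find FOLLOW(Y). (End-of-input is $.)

Y is the start symbol, so $ ∈ FOLLOW(Y).
In Y ::= Y :=: add FIRST(:=) = { := }.
In U ::= 'then' 'while' Y: Y is at the end, add FOLLOW(U) = { 'if', 'then', 'while', := }.
Union: FOLLOW(Y) = { $, 'if', 'then', 'while', := }.

{ $, 'if', 'then', 'while', := }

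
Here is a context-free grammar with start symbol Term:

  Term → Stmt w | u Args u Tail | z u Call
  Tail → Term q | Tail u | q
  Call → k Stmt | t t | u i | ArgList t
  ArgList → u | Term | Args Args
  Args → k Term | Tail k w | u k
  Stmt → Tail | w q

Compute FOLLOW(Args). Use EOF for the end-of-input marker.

In Term → u Args u Tail: add FIRST(u Tail) = { u }.
In ArgList → Args Args: add FIRST(Args) = { k, q, u, w, z }.
In ArgList → Args Args: Args is at the end, add FOLLOW(ArgList) = { t }.
Union: FOLLOW(Args) = { k, q, t, u, w, z }.

{ k, q, t, u, w, z }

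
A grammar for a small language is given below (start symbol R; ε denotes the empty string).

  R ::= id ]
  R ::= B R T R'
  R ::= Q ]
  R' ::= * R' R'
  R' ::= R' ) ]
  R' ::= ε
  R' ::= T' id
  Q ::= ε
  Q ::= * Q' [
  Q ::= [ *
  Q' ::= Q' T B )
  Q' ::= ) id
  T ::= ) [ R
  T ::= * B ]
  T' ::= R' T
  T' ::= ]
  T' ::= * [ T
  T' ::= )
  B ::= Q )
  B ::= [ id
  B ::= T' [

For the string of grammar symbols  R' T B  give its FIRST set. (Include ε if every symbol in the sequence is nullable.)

{ ), *, ] }

Add FIRST(R')\{ε} = { ), *, ] }; R' is nullable, continue.
Add FIRST(T) = { ), * }; T is not nullable, stop.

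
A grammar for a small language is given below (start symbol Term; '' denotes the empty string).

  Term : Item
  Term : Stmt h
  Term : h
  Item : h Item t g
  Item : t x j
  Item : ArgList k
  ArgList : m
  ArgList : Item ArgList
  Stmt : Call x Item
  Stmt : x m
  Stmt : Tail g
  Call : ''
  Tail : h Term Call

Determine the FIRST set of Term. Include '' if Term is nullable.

{ h, m, t, x }

From Term : Item: add FIRST(Item) = { h, m, t }.
From Term : Stmt h: add FIRST(Stmt) = { h, x }.
Term : h contributes {h}.
Union: FIRST(Term) = { h, m, t, x }.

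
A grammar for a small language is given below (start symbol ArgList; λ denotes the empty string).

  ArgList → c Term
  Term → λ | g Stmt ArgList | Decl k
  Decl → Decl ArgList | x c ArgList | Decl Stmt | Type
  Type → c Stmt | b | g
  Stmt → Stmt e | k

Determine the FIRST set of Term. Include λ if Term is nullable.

Term → λ contributes λ.
Term → g Stmt ArgList contributes {g}.
From Term → Decl k: add FIRST(Decl) = { b, c, g, x }.
Union: FIRST(Term) = { b, c, g, x, λ }.

{ b, c, g, x, λ }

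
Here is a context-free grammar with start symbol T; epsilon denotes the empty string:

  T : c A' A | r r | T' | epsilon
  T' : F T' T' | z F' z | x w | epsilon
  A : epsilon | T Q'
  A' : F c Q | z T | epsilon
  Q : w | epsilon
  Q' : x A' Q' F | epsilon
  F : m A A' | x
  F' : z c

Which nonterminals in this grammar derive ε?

Directly nullable (have an epsilon-production): T, T', A, A', Q, Q'.
No other nonterminal has a production whose RHS symbols are all nullable.

{ A, A', Q, Q', T, T' }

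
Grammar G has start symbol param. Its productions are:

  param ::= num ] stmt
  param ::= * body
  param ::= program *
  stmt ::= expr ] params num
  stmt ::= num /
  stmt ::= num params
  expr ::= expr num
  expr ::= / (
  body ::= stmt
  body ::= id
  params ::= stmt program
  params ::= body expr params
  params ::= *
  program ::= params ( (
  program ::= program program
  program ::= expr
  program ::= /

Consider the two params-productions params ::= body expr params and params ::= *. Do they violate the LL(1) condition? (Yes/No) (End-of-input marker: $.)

FIRST(body expr params) = { /, id, num } and FIRST(*) = { * }.
The FIRST sets are disjoint and neither alternative is nullable — no conflict.

No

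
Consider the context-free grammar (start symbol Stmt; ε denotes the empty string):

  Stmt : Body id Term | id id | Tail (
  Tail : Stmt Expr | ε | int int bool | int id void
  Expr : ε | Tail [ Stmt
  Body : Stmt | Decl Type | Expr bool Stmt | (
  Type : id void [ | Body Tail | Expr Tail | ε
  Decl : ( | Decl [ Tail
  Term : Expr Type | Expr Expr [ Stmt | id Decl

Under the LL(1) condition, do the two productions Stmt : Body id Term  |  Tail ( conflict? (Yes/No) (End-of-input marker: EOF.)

FIRST(Body id Term) = { (, [, bool, id, int } and FIRST(Tail () = { (, [, bool, id, int }.
Both contain (, so the two alternatives are not disjoint — LL(1) conflict.

Yes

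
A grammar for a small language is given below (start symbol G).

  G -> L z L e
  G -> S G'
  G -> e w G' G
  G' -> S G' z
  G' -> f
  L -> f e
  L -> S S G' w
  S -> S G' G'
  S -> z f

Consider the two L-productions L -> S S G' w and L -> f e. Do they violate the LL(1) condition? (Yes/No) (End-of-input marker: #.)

No

FIRST(S S G' w) = { z } and FIRST(f e) = { f }.
The FIRST sets are disjoint and neither alternative is nullable — no conflict.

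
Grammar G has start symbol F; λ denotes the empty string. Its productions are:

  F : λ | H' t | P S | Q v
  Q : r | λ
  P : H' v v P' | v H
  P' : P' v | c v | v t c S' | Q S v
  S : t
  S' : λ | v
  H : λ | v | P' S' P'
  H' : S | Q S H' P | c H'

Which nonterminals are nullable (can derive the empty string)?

{ F, H, Q, S' }

Directly nullable (have an λ-production): F, Q, S', H.
No other nonterminal has a production whose RHS symbols are all nullable.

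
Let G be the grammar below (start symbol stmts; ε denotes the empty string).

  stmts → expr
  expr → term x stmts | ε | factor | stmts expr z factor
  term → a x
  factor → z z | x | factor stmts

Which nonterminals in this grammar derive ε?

Directly nullable (have an ε-production): expr.
stmts → expr with every symbol nullable, so stmts is nullable.
No other nonterminal has a production whose RHS symbols are all nullable.

{ expr, stmts }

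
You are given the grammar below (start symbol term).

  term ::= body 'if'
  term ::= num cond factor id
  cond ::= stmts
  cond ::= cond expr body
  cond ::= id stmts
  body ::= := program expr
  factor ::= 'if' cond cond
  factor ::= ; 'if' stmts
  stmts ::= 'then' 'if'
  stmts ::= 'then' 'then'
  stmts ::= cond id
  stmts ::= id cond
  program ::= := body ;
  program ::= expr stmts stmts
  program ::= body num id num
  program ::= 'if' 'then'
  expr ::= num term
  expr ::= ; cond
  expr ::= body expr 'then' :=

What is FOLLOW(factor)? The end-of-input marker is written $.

In term ::= num cond factor id: add FIRST(id) = { id }.
Union: FOLLOW(factor) = { id }.

{ id }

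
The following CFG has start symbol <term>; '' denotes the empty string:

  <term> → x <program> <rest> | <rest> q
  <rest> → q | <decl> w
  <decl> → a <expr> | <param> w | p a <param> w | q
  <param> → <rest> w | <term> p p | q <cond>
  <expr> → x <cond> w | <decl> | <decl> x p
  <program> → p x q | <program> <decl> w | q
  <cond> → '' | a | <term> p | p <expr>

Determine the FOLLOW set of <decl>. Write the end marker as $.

In <rest> → <decl> w: add FIRST(w) = { w }.
In <expr> → <decl>: <decl> is at the end, add FOLLOW(<expr>) = { w, x }.
In <expr> → <decl> x p: add FIRST(x p) = { x }.
In <program> → <program> <decl> w: add FIRST(w) = { w }.
Union: FOLLOW(<decl>) = { w, x }.

{ w, x }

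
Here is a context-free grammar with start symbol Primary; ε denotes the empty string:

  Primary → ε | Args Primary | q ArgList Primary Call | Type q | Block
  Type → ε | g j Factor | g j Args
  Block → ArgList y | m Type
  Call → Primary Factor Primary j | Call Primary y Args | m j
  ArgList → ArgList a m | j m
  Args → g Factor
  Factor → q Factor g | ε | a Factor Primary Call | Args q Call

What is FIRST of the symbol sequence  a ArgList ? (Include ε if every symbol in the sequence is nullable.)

a is a terminal; add {a} and stop.

{ a }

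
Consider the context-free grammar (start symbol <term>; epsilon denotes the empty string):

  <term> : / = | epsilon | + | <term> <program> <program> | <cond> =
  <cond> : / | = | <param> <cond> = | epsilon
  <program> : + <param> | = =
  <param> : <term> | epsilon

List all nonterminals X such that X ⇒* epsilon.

{ <cond>, <param>, <term> }

Directly nullable (have an epsilon-production): <term>, <cond>, <param>.
No other nonterminal has a production whose RHS symbols are all nullable.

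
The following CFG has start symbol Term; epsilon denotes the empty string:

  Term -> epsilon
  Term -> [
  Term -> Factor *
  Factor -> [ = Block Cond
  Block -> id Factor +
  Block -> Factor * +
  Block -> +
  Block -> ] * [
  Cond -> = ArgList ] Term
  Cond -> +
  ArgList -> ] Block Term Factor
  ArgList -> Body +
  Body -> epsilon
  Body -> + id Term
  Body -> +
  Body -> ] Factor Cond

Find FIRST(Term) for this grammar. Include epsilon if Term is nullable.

Term -> epsilon contributes epsilon.
Term -> [ contributes {[}.
From Term -> Factor *: add FIRST(Factor) = { [ }.
Union: FIRST(Term) = { [, epsilon }.

{ [, epsilon }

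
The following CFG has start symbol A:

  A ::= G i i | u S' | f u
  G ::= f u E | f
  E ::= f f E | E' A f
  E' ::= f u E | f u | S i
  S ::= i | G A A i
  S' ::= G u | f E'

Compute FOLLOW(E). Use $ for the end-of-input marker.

{ $, f, i, u }

In G ::= f u E: E is at the end, add FOLLOW(G) = { f, i, u }.
In E ::= f f E: E is at the end, add FOLLOW(E) = { $, f, i, u }.
In E' ::= f u E: E is at the end, add FOLLOW(E') = { $, f, i, u }.
Union: FOLLOW(E) = { $, f, i, u }.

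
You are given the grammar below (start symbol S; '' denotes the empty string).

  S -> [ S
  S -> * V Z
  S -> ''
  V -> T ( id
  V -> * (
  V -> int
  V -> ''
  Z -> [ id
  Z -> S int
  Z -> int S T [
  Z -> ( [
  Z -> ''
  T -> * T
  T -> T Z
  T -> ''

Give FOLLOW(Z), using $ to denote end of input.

In S -> * V Z: Z is at the end, add FOLLOW(S) = { $, (, *, [, int }.
In T -> T Z: Z is at the end, add FOLLOW(T) = { (, *, [, int }.
Union: FOLLOW(Z) = { $, (, *, [, int }.

{ $, (, *, [, int }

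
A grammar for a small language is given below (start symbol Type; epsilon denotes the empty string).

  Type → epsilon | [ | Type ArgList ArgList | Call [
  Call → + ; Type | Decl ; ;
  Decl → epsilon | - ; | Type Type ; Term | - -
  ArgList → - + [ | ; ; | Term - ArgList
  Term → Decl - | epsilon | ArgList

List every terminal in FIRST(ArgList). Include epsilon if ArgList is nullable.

{ +, -, ;, [ }

ArgList → - + [ contributes {-}.
ArgList → ; ; contributes {;}.
From ArgList → Term - ArgList: Term nullable, take FIRST(Term) ∪ {-} = { +, -, ;, [ }.
Union: FIRST(ArgList) = { +, -, ;, [ }.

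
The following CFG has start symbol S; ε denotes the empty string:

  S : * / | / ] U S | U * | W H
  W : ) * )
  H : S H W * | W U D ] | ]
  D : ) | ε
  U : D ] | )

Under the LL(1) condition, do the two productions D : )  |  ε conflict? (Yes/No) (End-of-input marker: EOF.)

No

FIRST()) = { ) } and FIRST(ε) = { ε }.
The second is nullable but FOLLOW(D) = { ] } is disjoint from FIRST of the first.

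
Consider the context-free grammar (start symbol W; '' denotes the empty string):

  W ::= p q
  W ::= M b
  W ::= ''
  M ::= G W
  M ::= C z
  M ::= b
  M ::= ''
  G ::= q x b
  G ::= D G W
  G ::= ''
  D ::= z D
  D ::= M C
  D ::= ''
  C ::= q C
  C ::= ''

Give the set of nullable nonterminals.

Directly nullable (have an ''-production): W, M, G, D, C.

{ C, D, G, M, W }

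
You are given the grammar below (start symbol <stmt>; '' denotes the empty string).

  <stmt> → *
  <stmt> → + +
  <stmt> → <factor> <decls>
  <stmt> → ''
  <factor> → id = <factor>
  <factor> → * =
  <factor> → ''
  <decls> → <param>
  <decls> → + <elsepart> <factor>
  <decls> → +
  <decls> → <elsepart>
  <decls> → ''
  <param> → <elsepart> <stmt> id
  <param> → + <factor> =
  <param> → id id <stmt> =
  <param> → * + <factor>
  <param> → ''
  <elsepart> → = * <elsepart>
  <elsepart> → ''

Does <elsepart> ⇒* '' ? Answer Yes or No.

Yes

<elsepart> has an ''-production, so <elsepart> ⇒ ''.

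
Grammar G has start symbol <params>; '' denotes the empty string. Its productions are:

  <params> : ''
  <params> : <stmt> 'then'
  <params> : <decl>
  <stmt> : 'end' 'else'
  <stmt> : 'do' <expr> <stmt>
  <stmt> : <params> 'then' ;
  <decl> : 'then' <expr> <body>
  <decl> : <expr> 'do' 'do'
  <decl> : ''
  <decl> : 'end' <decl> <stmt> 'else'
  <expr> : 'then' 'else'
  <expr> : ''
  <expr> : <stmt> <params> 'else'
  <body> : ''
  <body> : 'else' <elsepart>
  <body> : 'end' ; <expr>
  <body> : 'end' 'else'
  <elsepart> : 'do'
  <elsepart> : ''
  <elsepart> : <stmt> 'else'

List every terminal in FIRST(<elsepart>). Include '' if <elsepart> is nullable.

<elsepart> : 'do' contributes {'do'}.
<elsepart> : '' contributes ''.
From <elsepart> : <stmt> 'else': add FIRST(<stmt>) = { 'do', 'end', 'then' }.
Union: FIRST(<elsepart>) = { 'do', 'end', 'then', '' }.

{ 'do', 'end', 'then', '' }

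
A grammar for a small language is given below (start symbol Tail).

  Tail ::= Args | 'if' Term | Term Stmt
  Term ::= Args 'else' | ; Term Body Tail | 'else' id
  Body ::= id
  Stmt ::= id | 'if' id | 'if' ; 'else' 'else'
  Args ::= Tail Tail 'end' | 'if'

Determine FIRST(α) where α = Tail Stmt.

Add FIRST(Tail) = { 'else', 'if', ; }; Tail is not nullable, stop.

{ 'else', 'if', ; }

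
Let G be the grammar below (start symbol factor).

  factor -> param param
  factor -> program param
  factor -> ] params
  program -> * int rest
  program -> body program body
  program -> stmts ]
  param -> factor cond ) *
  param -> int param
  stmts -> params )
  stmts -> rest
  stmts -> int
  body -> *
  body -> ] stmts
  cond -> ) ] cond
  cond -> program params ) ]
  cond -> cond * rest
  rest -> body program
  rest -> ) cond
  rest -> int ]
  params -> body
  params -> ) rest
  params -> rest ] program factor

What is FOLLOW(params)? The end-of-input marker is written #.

In factor -> ] params: params is at the end, add FOLLOW(factor) = { #, ), *, ], int }.
In stmts -> params ): add FIRST()) = { ) }.
In cond -> program params ) ]: add FIRST() ]) = { ) }.
Union: FOLLOW(params) = { #, ), *, ], int }.

{ #, ), *, ], int }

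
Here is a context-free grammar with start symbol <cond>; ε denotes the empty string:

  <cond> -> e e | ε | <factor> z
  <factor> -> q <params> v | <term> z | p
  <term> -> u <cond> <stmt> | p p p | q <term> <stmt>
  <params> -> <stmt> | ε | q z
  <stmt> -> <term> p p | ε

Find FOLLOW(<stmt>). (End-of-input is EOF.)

In <term> -> u <cond> <stmt>: <stmt> is at the end, add FOLLOW(<term>) = { p, q, u, z }.
In <term> -> q <term> <stmt>: <stmt> is at the end, add FOLLOW(<term>) = { p, q, u, z }.
In <params> -> <stmt>: <stmt> is at the end, add FOLLOW(<params>) = { v }.
Union: FOLLOW(<stmt>) = { p, q, u, v, z }.

{ p, q, u, v, z }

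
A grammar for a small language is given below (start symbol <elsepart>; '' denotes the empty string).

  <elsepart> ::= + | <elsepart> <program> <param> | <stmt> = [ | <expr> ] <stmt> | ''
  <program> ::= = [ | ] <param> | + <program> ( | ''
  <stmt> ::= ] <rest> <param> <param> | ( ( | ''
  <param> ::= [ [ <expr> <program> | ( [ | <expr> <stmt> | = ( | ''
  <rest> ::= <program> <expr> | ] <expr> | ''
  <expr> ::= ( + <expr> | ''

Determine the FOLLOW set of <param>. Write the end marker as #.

In <elsepart> ::= <elsepart> <program> <param>: <param> is at the end, add FOLLOW(<elsepart>) = { #, (, +, =, [, ] }.
In <program> ::= ] <param>: <param> is at the end, add FOLLOW(<program>) = { #, (, +, =, [, ] }.
In <stmt> ::= ] <rest> <param> <param>: add FIRST(<param>)\{''} = { (, =, [, ] }.
  Since <param> is nullable, also add FOLLOW(<stmt>) = { #, (, +, =, [, ] }.
In <stmt> ::= ] <rest> <param> <param>: <param> is at the end, add FOLLOW(<stmt>) = { #, (, +, =, [, ] }.
Union: FOLLOW(<param>) = { #, (, +, =, [, ] }.

{ #, (, +, =, [, ] }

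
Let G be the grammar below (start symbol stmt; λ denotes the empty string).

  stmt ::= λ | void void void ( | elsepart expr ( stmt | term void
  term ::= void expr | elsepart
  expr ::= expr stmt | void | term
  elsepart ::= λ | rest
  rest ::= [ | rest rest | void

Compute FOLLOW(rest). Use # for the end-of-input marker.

In elsepart ::= rest: rest is at the end, add FOLLOW(elsepart) = { (, [, void }.
In rest ::= rest rest: add FIRST(rest) = { [, void }.
In rest ::= rest rest: rest is at the end, add FOLLOW(rest) = { (, [, void }.
Union: FOLLOW(rest) = { (, [, void }.

{ (, [, void }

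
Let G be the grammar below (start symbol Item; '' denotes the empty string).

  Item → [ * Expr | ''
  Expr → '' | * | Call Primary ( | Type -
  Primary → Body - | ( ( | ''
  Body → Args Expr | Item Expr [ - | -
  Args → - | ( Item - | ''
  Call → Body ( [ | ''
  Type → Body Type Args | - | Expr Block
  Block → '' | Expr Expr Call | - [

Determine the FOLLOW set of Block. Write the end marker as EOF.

In Type → Expr Block: Block is at the end, add FOLLOW(Type) = { (, - }.
Union: FOLLOW(Block) = { (, - }.

{ (, - }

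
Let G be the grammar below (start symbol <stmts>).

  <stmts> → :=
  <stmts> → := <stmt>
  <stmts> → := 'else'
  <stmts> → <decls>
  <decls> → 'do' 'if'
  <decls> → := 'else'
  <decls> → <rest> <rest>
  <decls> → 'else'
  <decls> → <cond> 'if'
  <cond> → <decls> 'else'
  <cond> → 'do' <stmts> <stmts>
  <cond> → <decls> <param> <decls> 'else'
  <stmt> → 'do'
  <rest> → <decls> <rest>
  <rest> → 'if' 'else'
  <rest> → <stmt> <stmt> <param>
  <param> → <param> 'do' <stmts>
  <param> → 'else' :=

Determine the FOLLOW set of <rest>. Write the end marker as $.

{ $, 'do', 'else', 'if', := }

In <decls> → <rest> <rest>: add FIRST(<rest>) = { 'do', 'else', 'if', := }.
In <decls> → <rest> <rest>: <rest> is at the end, add FOLLOW(<decls>) = { $, 'do', 'else', 'if', := }.
In <rest> → <decls> <rest>: <rest> is at the end, add FOLLOW(<rest>) = { $, 'do', 'else', 'if', := }.
Union: FOLLOW(<rest>) = { $, 'do', 'else', 'if', := }.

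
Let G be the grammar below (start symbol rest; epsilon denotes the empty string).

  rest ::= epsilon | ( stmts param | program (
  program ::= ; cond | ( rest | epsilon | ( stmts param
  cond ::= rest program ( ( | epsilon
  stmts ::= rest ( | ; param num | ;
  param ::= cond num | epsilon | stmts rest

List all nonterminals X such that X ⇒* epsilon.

Directly nullable (have an epsilon-production): rest, program, cond, param.
No other nonterminal has a production whose RHS symbols are all nullable.

{ cond, param, program, rest }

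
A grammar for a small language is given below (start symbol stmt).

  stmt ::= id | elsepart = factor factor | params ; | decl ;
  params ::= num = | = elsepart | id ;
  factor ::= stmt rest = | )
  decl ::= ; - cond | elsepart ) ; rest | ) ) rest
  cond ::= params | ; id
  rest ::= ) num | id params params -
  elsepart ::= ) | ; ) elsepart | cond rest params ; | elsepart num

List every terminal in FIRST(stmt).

{ ), ;, =, id, num }

stmt ::= id contributes {id}.
From stmt ::= elsepart = factor factor: add FIRST(elsepart) = { ), ;, =, id, num }.
From stmt ::= params ;: add FIRST(params) = { =, id, num }.
From stmt ::= decl ;: add FIRST(decl) = { ), ;, =, id, num }.
Union: FIRST(stmt) = { ), ;, =, id, num }.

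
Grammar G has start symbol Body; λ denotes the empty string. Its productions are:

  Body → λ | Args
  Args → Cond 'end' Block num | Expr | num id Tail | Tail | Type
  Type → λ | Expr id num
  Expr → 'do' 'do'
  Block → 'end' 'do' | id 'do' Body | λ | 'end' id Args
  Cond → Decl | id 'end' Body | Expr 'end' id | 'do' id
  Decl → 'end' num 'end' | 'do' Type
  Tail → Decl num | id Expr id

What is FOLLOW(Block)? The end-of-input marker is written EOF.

{ num }

In Args → Cond 'end' Block num: add FIRST(num) = { num }.
Union: FOLLOW(Block) = { num }.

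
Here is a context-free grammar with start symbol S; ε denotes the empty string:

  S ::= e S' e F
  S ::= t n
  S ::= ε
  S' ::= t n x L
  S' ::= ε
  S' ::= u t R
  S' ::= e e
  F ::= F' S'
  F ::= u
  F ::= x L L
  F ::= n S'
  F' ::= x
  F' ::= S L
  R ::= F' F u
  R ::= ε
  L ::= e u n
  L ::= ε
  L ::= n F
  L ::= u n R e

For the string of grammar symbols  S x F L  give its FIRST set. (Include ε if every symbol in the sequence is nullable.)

{ e, t, x }

Add FIRST(S)\{ε} = { e, t }; S is nullable, continue.
x is a terminal; add {x} and stop.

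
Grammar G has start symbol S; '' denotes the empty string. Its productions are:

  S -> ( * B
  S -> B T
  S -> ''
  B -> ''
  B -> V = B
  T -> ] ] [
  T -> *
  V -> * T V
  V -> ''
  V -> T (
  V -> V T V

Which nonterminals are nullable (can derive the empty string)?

{ B, S, V }

Directly nullable (have an ''-production): S, B, V.
No other nonterminal has a production whose RHS symbols are all nullable.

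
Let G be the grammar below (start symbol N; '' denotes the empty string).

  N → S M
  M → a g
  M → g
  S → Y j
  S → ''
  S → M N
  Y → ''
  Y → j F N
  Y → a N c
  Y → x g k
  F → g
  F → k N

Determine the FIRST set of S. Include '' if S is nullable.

{ a, g, j, x, '' }

From S → Y j: Y nullable, take FIRST(Y) ∪ {j} = { a, j, x }.
S → '' contributes ''.
From S → M N: add FIRST(M) = { a, g }.
Union: FIRST(S) = { a, g, j, x, '' }.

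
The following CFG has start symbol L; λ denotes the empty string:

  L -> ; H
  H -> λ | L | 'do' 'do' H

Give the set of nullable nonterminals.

{ H }

Directly nullable (have an λ-production): H.
No other nonterminal has a production whose RHS symbols are all nullable.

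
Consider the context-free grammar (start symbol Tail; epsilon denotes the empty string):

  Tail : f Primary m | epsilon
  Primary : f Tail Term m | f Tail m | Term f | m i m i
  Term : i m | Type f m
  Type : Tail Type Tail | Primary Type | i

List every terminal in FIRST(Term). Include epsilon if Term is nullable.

Term : i m contributes {i}.
From Term : Type f m: add FIRST(Type) = { f, i, m }.
Union: FIRST(Term) = { f, i, m }.

{ f, i, m }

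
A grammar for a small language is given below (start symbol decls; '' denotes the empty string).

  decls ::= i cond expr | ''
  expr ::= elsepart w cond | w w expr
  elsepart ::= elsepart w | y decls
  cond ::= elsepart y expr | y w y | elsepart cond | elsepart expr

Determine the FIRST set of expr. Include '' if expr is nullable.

From expr ::= elsepart w cond: add FIRST(elsepart) = { y }.
expr ::= w w expr contributes {w}.
Union: FIRST(expr) = { w, y }.

{ w, y }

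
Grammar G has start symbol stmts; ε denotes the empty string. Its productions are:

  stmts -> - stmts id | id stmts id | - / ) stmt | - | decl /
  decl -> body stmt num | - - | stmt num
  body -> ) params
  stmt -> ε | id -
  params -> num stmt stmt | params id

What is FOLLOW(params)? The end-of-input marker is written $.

In body -> ) params: params is at the end, add FOLLOW(body) = { id, num }.
In params -> params id: add FIRST(id) = { id }.
Union: FOLLOW(params) = { id, num }.

{ id, num }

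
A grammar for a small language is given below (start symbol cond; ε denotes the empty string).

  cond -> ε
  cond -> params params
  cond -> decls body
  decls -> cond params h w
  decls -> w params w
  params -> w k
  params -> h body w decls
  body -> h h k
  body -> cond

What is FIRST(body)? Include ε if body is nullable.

{ h, w, ε }

body -> h h k contributes {h}.
From body -> cond: add FIRST(cond) = { h, w, ε } (including ε since cond is nullable).
Union: FIRST(body) = { h, w, ε }.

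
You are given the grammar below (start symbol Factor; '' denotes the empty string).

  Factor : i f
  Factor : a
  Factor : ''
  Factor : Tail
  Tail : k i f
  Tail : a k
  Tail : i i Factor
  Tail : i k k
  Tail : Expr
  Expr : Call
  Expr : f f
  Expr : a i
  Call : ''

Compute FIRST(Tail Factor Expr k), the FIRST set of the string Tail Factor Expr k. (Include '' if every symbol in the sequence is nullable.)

{ a, f, i, k }

Add FIRST(Tail)\{''} = { a, f, i, k }; Tail is nullable, continue.
Add FIRST(Factor)\{''} = { a, f, i, k }; Factor is nullable, continue.
Add FIRST(Expr)\{''} = { a, f }; Expr is nullable, continue.
k is a terminal; add {k} and stop.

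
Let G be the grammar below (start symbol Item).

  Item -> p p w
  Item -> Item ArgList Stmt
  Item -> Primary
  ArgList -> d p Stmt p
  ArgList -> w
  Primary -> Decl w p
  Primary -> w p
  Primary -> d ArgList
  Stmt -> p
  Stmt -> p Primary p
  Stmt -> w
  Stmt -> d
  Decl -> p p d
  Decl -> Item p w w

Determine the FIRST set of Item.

Item -> p p w contributes {p}.
From Item -> Item ArgList Stmt: add FIRST(Item) = { d, p, w }.
From Item -> Primary: add FIRST(Primary) = { d, p, w }.
Union: FIRST(Item) = { d, p, w }.

{ d, p, w }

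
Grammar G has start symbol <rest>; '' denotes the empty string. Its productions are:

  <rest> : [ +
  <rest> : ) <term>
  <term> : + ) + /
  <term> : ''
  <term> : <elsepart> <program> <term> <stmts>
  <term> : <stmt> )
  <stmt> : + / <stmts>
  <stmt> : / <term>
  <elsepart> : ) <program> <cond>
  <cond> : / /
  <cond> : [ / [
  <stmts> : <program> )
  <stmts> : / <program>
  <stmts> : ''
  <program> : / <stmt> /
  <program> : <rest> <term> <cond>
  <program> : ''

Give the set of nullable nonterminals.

Directly nullable (have an ''-production): <term>, <stmts>, <program>.
No other nonterminal has a production whose RHS symbols are all nullable.

{ <program>, <stmts>, <term> }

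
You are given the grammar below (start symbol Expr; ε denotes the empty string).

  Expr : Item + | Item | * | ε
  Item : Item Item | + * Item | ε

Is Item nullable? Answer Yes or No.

Yes

Item has an ε-production, so Item ⇒ ε.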